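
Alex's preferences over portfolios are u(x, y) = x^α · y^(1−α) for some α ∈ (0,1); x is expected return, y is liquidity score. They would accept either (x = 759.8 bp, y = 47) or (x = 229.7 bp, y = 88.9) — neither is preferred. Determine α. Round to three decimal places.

The Cobb–Douglas utilities coincide, so 759.8^α·47^(1−α) = 229.7^α·88.9^(1−α).
(759.8/229.7)^α = (88.9/47)^(1−α); take logs: α·ln(759.8/229.7) = (1−α)·ln(88.9/47), i.e. α·1.196281 = (1−α)·0.637365.
Thus α·(1.833646) = 0.637365, so α = 0.637365/1.833646 ≈ 0.348.

α ≈ 0.348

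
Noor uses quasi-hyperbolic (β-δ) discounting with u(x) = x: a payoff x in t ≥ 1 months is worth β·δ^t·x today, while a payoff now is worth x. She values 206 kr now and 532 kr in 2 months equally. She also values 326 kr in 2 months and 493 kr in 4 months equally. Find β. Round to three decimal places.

β ≈ 0.586

From the later pair, β·δ^2·326 = β·δ^4·493; dividing through, δ^2 = 326/493 = 0.66126, so δ = 0.81318.
The first indifference: 206 = β·δ^2·532, so β = 206/(δ^2·532) = 206/(0.66126·532) ≈ 0.586.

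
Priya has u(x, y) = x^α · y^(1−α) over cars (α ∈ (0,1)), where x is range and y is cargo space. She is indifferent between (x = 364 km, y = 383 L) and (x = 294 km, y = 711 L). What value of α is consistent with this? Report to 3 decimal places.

The Cobb–Douglas utilities coincide, so 364^α·383^(1−α) = 294^α·711^(1−α).
(364/294)^α = (711/383)^(1−α); take logs: α·ln(364/294) = (1−α)·ln(711/383), i.e. α·0.213574 = (1−α)·0.618637.
Thus α·(0.832211) = 0.618637, so α = 0.618637/0.832211 ≈ 0.743.

α ≈ 0.743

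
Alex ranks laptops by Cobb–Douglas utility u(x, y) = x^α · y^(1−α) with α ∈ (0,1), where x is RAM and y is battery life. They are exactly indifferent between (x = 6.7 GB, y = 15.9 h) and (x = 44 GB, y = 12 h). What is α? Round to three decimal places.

The Cobb–Douglas utilities coincide, so 6.7^α·15.9^(1−α) = 44^α·12^(1−α).
Rearrange to (6.7/44)^α = (12/15.9)^(1−α) and take logs: α·-1.882082 = (1−α)·-0.281412.
So α/(1−α) = (-0.281412)/(-1.882082) = 0.149522, and α = 0.149522/1.149522 ≈ 0.130.

α ≈ 0.130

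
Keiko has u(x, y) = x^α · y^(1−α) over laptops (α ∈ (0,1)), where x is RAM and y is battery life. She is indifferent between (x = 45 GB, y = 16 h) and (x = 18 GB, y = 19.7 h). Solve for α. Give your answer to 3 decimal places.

α ≈ 0.185

Set the two utilities equal: 45^α·16^(1−α) = 18^α·19.7^(1−α).
(45/18)^α = (19.7/16)^(1−α); take logs: α·ln(45/18) = (1−α)·ln(19.7/16), i.e. α·0.916291 = (1−α)·0.208030.
Thus α·(1.124321) = 0.208030, so α = 0.208030/1.124321 ≈ 0.185.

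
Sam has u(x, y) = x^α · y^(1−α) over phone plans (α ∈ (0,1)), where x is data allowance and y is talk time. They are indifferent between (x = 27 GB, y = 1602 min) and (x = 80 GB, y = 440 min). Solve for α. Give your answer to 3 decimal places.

The Cobb–Douglas utilities coincide, so 27^α·1602^(1−α) = 80^α·440^(1−α).
(27/80)^α = (440/1602)^(1−α); take logs: α·ln(27/80) = (1−α)·ln(440/1602), i.e. α·-1.086190 = (1−α)·-1.292233.
So α/(1−α) = (-1.292233)/(-1.086190) = 1.189693, and α = 1.189693/2.189693 ≈ 0.543.

α ≈ 0.543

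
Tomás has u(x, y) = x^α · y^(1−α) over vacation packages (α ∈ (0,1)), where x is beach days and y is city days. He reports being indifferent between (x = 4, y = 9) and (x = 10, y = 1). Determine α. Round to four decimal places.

α ≈ 0.7057

Set the two utilities equal: 4^α·9^(1−α) = 10^α·1^(1−α).
(4/10)^α = (1/9)^(1−α); take logs: α·ln(4/10) = (1−α)·ln(1/9), i.e. α·-0.9162907 = (1−α)·-2.1972246.
Thus α·(-3.1135153) = -2.1972246, so α = -2.1972246/-3.1135153 ≈ 0.7057.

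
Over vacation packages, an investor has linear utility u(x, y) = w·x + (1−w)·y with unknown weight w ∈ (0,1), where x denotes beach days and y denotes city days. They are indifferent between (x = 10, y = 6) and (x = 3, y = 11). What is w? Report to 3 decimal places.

Equating utilities: w·10 + (1−w)·6 = w·3 + (1−w)·11.
Rearranging, 7·w − 5·(1−w) = 0.
The marginal rate of substitution is 5/7, so w = 5/(7+5) = 0.417.

w = 0.417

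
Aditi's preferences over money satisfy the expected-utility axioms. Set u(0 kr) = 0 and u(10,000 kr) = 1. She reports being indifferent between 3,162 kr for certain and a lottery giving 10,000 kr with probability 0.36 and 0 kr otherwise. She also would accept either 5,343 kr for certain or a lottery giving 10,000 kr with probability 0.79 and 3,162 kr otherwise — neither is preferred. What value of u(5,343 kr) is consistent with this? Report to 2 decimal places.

0.87

The first gamble pins u(3,162 kr): it must equal 0.36·1 + 0.64·0 = 0.36.
Then u(5,343 kr) = 0.79·u(10,000 kr) + 0.21·u(3,162 kr) = 0.79·1.00 + 0.21·0.36 = 0.8656.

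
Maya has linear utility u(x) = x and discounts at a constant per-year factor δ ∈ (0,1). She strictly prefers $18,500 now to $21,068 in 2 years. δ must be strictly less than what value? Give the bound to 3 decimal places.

δ < 0.937

Under u(x) = x this choice says 18500 > δ^2·21068.
Dividing by 21068: δ^2 < 0.87811. Both sides are positive, so the square root keeps the direction.
δ < (18500/21068)^(1/2) ≈ 0.937.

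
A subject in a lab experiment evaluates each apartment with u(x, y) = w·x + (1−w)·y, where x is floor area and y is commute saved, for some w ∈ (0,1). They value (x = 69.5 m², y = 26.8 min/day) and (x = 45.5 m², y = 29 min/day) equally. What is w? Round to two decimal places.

w = 0.08

Indifference: w·69.5 + (1−w)·26.8 = w·45.5 + (1−w)·29.
Collecting terms: w·24 = (1−w)·2.2.
Hence w = 2.2/(24+2.2) = 2.2/26.2 = 0.08.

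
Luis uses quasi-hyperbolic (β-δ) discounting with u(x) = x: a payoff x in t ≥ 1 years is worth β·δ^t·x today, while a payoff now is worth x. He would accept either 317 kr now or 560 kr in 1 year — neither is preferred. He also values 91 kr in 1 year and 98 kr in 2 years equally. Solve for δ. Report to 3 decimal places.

From the later pair, β·δ^1·91 = β·δ^2·98; dividing through, δ = 91/98 = 0.92857.

δ ≈ 0.929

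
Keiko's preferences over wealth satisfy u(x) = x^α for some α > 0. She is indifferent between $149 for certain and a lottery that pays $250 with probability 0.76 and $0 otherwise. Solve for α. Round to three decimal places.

α ≈ 0.530

The lottery's expected utility is 0.76·u(250) + 0.24·u(0) = 0.76·250^α (since u(0) = 0 for α > 0).
Setting u(149) equal to that: 149^α = 0.76·250^α ⇒ (149/250)^α = 0.76.
Taking logs: α·ln(149/250) = ln(0.76), so α = -0.274437 / -0.517515 ≈ 0.530.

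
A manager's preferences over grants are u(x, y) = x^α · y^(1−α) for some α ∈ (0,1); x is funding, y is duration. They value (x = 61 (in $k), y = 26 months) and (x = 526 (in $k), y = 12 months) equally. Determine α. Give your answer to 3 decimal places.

α ≈ 0.264

The Cobb–Douglas utilities coincide, so 61^α·26^(1−α) = 526^α·12^(1−α).
(61/526)^α = (12/26)^(1−α); take logs: α·ln(61/526) = (1−α)·ln(12/26), i.e. α·-2.154427 = (1−α)·-0.773190.
With A = -2.154427 and B = -0.773190: α·A = (1−α)·B, so α = B/(A+B) = -0.773190/-2.927617 ≈ 0.264.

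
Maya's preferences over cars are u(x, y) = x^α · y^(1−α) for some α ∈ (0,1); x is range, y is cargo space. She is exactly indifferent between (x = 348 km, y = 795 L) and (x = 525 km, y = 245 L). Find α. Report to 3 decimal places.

The Cobb–Douglas utilities coincide, so 348^α·795^(1−α) = 525^α·245^(1−α).
(348/525)^α = (245/795)^(1−α); take logs: α·ln(348/525) = (1−α)·ln(245/795), i.e. α·-0.411196 = (1−α)·-1.177084.
So α/(1−α) = (-1.177084)/(-0.411196) = 2.862586, and α = 2.862586/3.862586 ≈ 0.741.

α ≈ 0.741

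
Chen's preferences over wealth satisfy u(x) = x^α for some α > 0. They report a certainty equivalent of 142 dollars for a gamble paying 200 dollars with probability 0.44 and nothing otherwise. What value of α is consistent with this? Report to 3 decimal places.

α ≈ 2.397

Since u(0) = 0, the lottery's EU is 0.44·200^α.
Indifference: 142^α = 0.44·200^α, so (142/200)^α = 0.44.
Taking logs: α·ln(142/200) = ln(0.44), so α = -0.820981 / -0.342490 ≈ 2.397.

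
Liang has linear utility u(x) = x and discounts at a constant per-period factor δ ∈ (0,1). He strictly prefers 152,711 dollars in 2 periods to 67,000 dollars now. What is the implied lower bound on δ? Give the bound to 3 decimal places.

Comparing present values: 67000 < δ^2·152711.
Dividing by 152711: δ^2 > 0.43874. Both sides are positive, so the square root keeps the direction.
δ > 0.43874^(1/2) = 0.662.

δ > 0.662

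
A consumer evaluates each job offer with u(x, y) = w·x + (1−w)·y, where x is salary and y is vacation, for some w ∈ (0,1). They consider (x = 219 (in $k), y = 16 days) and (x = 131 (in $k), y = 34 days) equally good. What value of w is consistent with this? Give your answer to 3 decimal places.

w = 0.170

Equating utilities: w·219 + (1−w)·16 = w·131 + (1−w)·34.
w·(219−131) = (1−w)·(34−16), i.e. w·88 = (1−w)·18.
So w/(1−w) = 18/88 = 0.2045, giving w = 18/(88+18) = 0.170.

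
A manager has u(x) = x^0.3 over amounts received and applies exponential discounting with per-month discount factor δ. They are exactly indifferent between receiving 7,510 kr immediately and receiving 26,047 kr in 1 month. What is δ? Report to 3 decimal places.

Equating discounted utilities: u(7510) = δ·u(26047) ⇒ δ = u(7510)/u(26047).
Since u(x) = x^0.3, δ = (7510/26047)^0.3 = 0.28832^0.3 = 0.68860.

δ ≈ 0.689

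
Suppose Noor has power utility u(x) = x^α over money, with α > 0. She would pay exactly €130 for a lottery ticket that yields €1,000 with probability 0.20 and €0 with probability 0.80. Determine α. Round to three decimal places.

α ≈ 0.789

Since u(0) = 0, the lottery's EU is 0.20·1000^α.
Setting u(130) equal to that: 130^α = 0.20·1000^α ⇒ (130/1000)^α = 0.20.
Taking logs: α·ln(130/1000) = ln(0.20), so α = -1.609438 / -2.040221 ≈ 0.789.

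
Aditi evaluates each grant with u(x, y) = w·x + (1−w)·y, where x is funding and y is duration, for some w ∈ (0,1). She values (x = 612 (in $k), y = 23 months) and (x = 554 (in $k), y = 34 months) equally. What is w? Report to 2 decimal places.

w = 0.16

Indifference: w·612 + (1−w)·23 = w·554 + (1−w)·34.
Collecting terms: w·58 = (1−w)·11.
The marginal rate of substitution is 11/58, so w = 11/(58+11) = 0.16.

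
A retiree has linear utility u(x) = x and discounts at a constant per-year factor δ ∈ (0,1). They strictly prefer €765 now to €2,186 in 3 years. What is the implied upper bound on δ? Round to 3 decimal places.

Under u(x) = x this choice says 765 > δ^3·2186.
So δ^3 < 765/2186 = 0.34995; taking the cube root of both positive sides preserves the inequality.
δ < (765/2186)^(1/3) ≈ 0.705.

δ < 0.705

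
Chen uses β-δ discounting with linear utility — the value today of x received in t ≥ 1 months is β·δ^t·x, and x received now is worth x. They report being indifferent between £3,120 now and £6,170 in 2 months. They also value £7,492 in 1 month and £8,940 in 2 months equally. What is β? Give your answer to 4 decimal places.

The second indifference involves only future payoffs, so β cancels: β·δ^1·7492 = β·δ^2·8940, giving δ = 7492/8940 = 0.83803.
Substituting δ into 3120 = β·δ^2·6170: β = 3120/(4333.169) ≈ 0.7200.

β ≈ 0.7200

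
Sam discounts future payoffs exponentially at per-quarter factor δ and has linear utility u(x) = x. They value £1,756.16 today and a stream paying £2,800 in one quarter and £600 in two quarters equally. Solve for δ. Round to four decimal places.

Present value of the stream is 2800·δ + 600·δ². Indifference gives 2800δ + 600δ² = 1756.16.
So 600δ² + 2800δ − 1756.16 = 0.
By the quadratic formula (taking the positive root), δ = (−2800 + √12054784.00) / 1200 ≈ 0.5600.

δ ≈ 0.5600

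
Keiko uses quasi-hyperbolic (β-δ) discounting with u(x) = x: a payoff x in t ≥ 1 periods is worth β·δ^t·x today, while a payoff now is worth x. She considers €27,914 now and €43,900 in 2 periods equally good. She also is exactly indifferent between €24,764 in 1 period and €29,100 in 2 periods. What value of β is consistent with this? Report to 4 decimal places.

β ≈ 0.8780

Both payoffs in the second observation are in the future, so β drops out: δ^1·24764 = δ^2·29100 ⇒ δ = 24764/29100 = 0.85100.
The first indifference: 27914 = β·δ^2·43900, so β = 27914/(δ^2·43900) = 27914/(0.72420·43900) ≈ 0.8780.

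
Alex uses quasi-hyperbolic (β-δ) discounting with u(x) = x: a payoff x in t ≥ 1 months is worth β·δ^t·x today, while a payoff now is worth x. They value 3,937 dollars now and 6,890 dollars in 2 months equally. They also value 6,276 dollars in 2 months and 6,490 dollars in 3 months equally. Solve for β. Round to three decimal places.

β ≈ 0.611

From the later pair, β·δ^2·6276 = β·δ^3·6490; dividing through, δ = 6276/6490 = 0.96703.
The first indifference: 3937 = β·δ^2·6890, so β = 3937/(δ^2·6890) = 3937/(0.93514·6890) ≈ 0.611.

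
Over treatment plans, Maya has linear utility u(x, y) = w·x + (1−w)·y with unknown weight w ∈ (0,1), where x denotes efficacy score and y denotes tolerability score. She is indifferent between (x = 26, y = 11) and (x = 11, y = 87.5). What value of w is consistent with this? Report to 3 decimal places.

w = 0.836

Indifference: w·26 + (1−w)·11 = w·11 + (1−w)·87.5.
Rearranging, 15·w − 76.5·(1−w) = 0.
Hence w = 76.5/(15+76.5) = 76.5/91.5 = 0.836.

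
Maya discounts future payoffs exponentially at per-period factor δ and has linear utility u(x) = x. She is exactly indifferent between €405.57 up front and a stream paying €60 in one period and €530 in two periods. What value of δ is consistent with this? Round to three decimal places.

δ ≈ 0.820

The stream is worth 60δ + 530δ² today, so 60δ + 530δ² = 405.57.
So 530δ² + 60δ − 405.57 = 0.
The positive root is δ = [−60 + √(60² + 4·530·405.57)] / (2·530) = (−60 + 929.198)/1060 ≈ 0.820.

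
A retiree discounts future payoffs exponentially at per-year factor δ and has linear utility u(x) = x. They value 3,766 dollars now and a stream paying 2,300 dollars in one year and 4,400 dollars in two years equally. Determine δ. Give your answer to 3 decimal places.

Present value of the stream is 2300·δ + 4400·δ². Indifference gives 2300δ + 4400δ² = 3766.
Rearranged: 4400δ² + 2300δ − 3766 = 0.
By the quadratic formula (taking the positive root), δ = (−2300 + √71571600.00) / 8800 ≈ 0.700.

δ ≈ 0.700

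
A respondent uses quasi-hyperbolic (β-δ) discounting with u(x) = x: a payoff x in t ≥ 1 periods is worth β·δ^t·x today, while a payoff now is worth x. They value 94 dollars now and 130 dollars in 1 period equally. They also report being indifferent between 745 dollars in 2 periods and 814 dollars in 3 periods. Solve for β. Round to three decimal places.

The second indifference involves only future payoffs, so β cancels: β·δ^2·745 = β·δ^3·814, giving δ = 745/814 = 0.91523.
Now use the now-vs-future pair: 94 = β·δ·130 gives β = 94/(0.91523·130) ≈ 0.790.

β ≈ 0.790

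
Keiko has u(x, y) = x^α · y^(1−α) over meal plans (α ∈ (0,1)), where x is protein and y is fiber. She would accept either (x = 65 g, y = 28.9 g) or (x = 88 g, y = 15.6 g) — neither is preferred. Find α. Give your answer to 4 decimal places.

α ≈ 0.6705

Indifference: 65^α · 28.9^(1−α) = 88^α · 15.6^(1−α).
Taking logs: α·ln 65 + (1−α)·ln 28.9 = α·ln 88 + (1−α)·ln 15.6, i.e. α·-0.3029495 = (1−α)·-0.6165707.
So α/(1−α) = (-0.6165707)/(-0.3029495) = 2.0352260, and α = 2.0352260/3.0352260 ≈ 0.6705.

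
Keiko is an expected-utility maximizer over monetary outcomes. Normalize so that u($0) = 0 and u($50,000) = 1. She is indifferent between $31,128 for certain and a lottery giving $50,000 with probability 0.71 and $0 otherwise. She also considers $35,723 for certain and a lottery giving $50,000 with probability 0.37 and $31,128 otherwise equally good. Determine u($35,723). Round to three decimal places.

0.817

First, u($31,128) = 0.71·u($50,000) + 0.29·u($0) = 0.71.
Then u($35,723) = 0.37·u($50,000) + 0.63·u($31,128) = 0.37·1.00 + 0.63·0.71 = 0.8173.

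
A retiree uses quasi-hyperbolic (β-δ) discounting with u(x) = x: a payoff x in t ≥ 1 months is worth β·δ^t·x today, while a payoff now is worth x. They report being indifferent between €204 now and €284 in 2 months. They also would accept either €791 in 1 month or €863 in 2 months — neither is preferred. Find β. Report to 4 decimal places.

β ≈ 0.8550

Both payoffs in the second observation are in the future, so β drops out: δ^1·791 = δ^2·863 ⇒ δ = 791/863 = 0.91657.
Now use the now-vs-future pair: 204 = β·δ^2·284 gives β = 204/(0.84010·284) ≈ 0.8550.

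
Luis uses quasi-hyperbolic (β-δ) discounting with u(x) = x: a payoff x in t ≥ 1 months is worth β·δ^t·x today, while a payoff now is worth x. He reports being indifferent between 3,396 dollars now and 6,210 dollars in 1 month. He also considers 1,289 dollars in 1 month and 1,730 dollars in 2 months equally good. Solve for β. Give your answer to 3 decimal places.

The second indifference involves only future payoffs, so β cancels: β·δ^1·1289 = β·δ^2·1730, giving δ = 1289/1730 = 0.74509.
Substituting δ into 3396 = β·δ·6210: β = 3396/(4626.988) ≈ 0.734.

β ≈ 0.734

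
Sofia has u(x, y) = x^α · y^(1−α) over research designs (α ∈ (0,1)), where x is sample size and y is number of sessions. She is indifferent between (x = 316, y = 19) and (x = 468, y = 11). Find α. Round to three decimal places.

α ≈ 0.582

Set the two utilities equal: 316^α·19^(1−α) = 468^α·11^(1−α).
Taking logs: α·ln 316 + (1−α)·ln 19 = α·ln 468 + (1−α)·ln 11, i.e. α·-0.392726 = (1−α)·-0.546544.
So α/(1−α) = (-0.546544)/(-0.392726) = 1.391667, and α = 1.391667/2.391667 ≈ 0.582.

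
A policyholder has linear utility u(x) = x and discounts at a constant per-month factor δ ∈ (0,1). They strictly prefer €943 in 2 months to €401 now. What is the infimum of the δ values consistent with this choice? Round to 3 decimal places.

δ > 0.652

Under u(x) = x this choice says 401 < δ^2·943.
Hence δ^2 > 401/943 = 0.42524, and x ↦ x^(1/2) is increasing on (0,∞).
δ > 0.42524^(1/2) = 0.652.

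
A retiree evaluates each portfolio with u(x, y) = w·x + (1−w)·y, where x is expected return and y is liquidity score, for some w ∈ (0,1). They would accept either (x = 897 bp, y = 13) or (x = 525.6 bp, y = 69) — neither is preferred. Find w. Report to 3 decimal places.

Indifference: w·897 + (1−w)·13 = w·525.6 + (1−w)·69.
Collecting terms: w·371.4 = (1−w)·56.
The marginal rate of substitution is 56/371.4, so w = 56/(371.4+56) = 0.131.

w = 0.131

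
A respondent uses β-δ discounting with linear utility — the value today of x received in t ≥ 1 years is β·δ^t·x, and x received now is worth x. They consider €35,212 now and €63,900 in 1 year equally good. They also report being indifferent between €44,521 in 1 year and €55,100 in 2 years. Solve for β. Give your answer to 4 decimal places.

From the later pair, β·δ^1·44521 = β·δ^2·55100; dividing through, δ = 44521/55100 = 0.80800.
Now use the now-vs-future pair: 35212 = β·δ·63900 gives β = 35212/(0.80800·63900) ≈ 0.6820.

β ≈ 0.6820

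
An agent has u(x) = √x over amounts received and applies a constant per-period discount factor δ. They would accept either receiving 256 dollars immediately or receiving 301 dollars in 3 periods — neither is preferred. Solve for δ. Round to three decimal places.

δ ≈ 0.973

The payoff in 3 periods is discounted by δ^3, so u(256) = δ^3·u(301) and δ^3 = u(256)/u(301).
Since u(x) = √x, δ^3 = √(256/301) = 0.92222.
Taking the cube root: δ = 0.92222^(1/3) ≈ 0.973.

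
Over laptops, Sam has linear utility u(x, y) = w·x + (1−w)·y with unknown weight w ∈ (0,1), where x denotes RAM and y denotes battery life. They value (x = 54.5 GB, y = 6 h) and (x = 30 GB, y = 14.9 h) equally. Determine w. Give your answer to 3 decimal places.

w = 0.266

Indifference: w·54.5 + (1−w)·6 = w·30 + (1−w)·14.9.
Collecting terms: w·24.5 = (1−w)·8.9.
Hence w = 8.9/(24.5+8.9) = 8.9/33.4 = 0.266.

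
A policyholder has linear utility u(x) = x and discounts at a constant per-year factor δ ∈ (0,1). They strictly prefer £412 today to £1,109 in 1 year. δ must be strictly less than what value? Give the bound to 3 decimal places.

Comparing present values: 412 > δ·1109.
Dividing through by 1109 gives δ < 0.37151.

δ < 0.372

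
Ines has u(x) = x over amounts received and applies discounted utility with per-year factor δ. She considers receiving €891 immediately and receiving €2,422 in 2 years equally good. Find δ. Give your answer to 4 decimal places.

δ ≈ 0.6065

Indifference means u(891) = δ^2 · u(2422), so δ^2 = u(891)/u(2422).
With u(x) = x: δ^2 = 891/2422 = 0.36788.
Taking the square root: δ = 0.36788^(1/2) ≈ 0.6065.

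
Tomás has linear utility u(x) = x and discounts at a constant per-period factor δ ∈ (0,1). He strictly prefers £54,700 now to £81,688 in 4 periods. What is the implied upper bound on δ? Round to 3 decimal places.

δ < 0.905

Comparing present values: 54700 > δ^4·81688.
So δ^4 < 54700/81688 = 0.66962; taking the 4th root of both positive sides preserves the inequality.
δ < 0.66962^(1/4) = 0.905.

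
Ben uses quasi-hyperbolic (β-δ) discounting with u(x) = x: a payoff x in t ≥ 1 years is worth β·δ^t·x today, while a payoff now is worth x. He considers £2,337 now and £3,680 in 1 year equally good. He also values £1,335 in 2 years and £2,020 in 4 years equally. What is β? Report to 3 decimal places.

β ≈ 0.781

Both payoffs in the second observation are in the future, so β drops out: δ^2·1335 = δ^4·2020 ⇒ δ^2 = 1335/2020 = 0.66089, so δ = 0.81295.
The first indifference: 2337 = β·δ·3680, so β = 2337/(δ·3680) = 2337/(0.81295·3680) ≈ 0.781.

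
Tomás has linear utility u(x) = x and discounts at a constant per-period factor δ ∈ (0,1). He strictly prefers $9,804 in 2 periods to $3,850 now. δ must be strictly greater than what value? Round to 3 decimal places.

The preference means 3850 < δ^2·9804.
Dividing by 9804: δ^2 > 0.39270. Both sides are positive, so the square root keeps the direction.
δ > (3850/9804)^(1/2) ≈ 0.627.

δ > 0.627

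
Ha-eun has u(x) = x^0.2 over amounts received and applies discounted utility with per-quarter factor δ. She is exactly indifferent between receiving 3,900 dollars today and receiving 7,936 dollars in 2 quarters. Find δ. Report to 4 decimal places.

The payoff in 2 quarters is discounted by δ^2, so u(3900) = δ^2·u(7936) and δ^2 = u(3900)/u(7936).
Since u(x) = x^0.2, δ^2 = (3900/7936)^0.2 = 0.49143^0.2 = 0.86755.
Taking the square root: δ = 0.86755^(1/2) ≈ 0.9314.

δ ≈ 0.9314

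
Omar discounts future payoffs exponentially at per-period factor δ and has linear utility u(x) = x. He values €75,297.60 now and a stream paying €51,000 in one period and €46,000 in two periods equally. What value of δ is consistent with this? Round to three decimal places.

Equating present values: 75297.60 = 51000δ + 46000δ².
So 46000δ² + 51000δ − 75297.60 = 0.
The positive root is δ = [−51000 + √(51000² + 4·46000·75297.60)] / (2·46000) = (−51000 + 128280.000)/92000 ≈ 0.840.

δ ≈ 0.840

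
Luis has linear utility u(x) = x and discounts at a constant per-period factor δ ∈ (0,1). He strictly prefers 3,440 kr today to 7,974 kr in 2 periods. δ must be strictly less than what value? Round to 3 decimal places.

Comparing present values: 3440 > δ^2·7974.
So δ^2 < 3440/7974 = 0.43140; taking the square root of both positive sides preserves the inequality.
δ < 0.43140^(1/2) = 0.657.

δ < 0.657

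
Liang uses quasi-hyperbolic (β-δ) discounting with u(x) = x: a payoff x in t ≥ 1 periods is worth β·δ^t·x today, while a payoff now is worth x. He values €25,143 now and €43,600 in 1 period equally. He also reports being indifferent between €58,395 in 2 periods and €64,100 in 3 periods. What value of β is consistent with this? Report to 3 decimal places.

β ≈ 0.633

From the later pair, β·δ^2·58395 = β·δ^3·64100; dividing through, δ = 58395/64100 = 0.91100.
Substituting δ into 25143 = β·δ·43600: β = 25143/(39719.532) ≈ 0.633.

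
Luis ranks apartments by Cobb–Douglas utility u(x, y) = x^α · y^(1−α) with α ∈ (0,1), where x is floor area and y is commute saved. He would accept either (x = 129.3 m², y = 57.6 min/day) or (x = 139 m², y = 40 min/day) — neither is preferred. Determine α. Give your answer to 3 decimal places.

α ≈ 0.834

The Cobb–Douglas utilities coincide, so 129.3^α·57.6^(1−α) = 139^α·40^(1−α).
(129.3/139)^α = (40/57.6)^(1−α); take logs: α·ln(129.3/139) = (1−α)·ln(40/57.6), i.e. α·-0.072339 = (1−α)·-0.364643.
Thus α·(-0.436982) = -0.364643, so α = -0.364643/-0.436982 ≈ 0.834.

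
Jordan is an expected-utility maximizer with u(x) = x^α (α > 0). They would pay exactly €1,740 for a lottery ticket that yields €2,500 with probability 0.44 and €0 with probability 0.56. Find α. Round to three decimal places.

Since u(0) = 0, the lottery's EU is 0.44·2500^α.
Indifference: 1740^α = 0.44·2500^α, so (1740/2500)^α = 0.44.
α = ln(0.44) / ln(1740/2500) = -0.820981/-0.362406 ≈ 2.265.

α ≈ 2.265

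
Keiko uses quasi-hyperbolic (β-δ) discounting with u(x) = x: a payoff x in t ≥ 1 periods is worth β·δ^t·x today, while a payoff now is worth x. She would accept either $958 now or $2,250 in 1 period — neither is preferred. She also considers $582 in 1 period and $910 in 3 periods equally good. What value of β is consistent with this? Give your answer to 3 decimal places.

Both payoffs in the second observation are in the future, so β drops out: δ^1·582 = δ^3·910 ⇒ δ^2 = 582/910 = 0.63956, so δ = 0.79973.
Substituting δ into 958 = β·δ·2250: β = 958/(1799.382) ≈ 0.532.

β ≈ 0.532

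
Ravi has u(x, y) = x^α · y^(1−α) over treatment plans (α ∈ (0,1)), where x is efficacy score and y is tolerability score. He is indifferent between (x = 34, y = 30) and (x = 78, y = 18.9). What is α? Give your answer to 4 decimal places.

Indifference: 34^α · 30^(1−α) = 78^α · 18.9^(1−α).
Rearrange to (34/78)^α = (18.9/30)^(1−α) and take logs: α·-0.8303483 = (1−α)·-0.4620355.
Thus α·(-1.2923838) = -0.4620355, so α = -0.4620355/-1.2923838 ≈ 0.3575.

α ≈ 0.3575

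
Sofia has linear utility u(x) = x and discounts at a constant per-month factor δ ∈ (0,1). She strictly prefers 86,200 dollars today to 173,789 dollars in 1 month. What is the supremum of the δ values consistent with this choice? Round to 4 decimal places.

Comparing present values: 86200 > δ·173789.
Dividing through by 173789 gives δ < 0.49600.

δ < 0.4960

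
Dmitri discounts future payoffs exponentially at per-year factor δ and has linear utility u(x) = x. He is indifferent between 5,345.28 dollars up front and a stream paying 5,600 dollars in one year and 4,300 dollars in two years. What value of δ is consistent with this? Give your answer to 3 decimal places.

Present value of the stream is 5600·δ + 4300·δ². Indifference gives 5600δ + 4300δ² = 5345.28.
Rearranged: 4300δ² + 5600δ − 5345.28 = 0.
By the quadratic formula (taking the positive root), δ = (−5600 + √123298816.00) / 8600 ≈ 0.640.

δ ≈ 0.640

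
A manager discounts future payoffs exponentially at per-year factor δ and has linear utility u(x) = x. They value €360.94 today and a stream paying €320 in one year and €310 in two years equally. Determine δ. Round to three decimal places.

Equating present values: 360.94 = 320δ + 310δ².
So 310δ² + 320δ − 360.94 = 0.
By the quadratic formula (taking the positive root), δ = (−320 + √549965.60) / 620 ≈ 0.680.

δ ≈ 0.680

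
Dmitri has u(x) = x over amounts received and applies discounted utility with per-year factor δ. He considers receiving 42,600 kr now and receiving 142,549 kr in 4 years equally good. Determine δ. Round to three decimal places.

δ ≈ 0.739

Indifference means u(42600) = δ^4 · u(142549), so δ^4 = u(42600)/u(142549).
With u(x) = x: δ^4 = 42600/142549 = 0.29884.
Taking the 4th root: δ = 0.29884^(1/4) ≈ 0.739.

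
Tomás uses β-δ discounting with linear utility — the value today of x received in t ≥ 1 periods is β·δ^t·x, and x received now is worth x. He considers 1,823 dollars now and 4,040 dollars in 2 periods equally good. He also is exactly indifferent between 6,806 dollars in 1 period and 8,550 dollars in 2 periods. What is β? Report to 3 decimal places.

β ≈ 0.712

Both payoffs in the second observation are in the future, so β drops out: δ^1·6806 = δ^2·8550 ⇒ δ = 6806/8550 = 0.79602.
Now use the now-vs-future pair: 1823 = β·δ^2·4040 gives β = 1823/(0.63365·4040) ≈ 0.712.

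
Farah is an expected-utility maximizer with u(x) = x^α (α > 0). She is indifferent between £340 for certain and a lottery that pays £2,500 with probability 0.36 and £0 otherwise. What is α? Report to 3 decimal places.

EU(lottery) = 0.36·2500^α + 0.64·0 = 0.36·2500^α.
Setting u(340) equal to that: 340^α = 0.36·2500^α ⇒ (340/2500)^α = 0.36.
Taking logs: α·ln(340/2500) = ln(0.36), so α = -1.021651 / -1.995100 ≈ 0.512.

α ≈ 0.512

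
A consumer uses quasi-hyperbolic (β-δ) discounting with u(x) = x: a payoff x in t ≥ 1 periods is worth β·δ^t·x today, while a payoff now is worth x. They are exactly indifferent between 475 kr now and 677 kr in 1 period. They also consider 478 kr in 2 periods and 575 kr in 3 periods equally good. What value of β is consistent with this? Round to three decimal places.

β ≈ 0.844

From the later pair, β·δ^2·478 = β·δ^3·575; dividing through, δ = 478/575 = 0.83130.
The first indifference: 475 = β·δ·677, so β = 475/(δ·677) = 475/(0.83130·677) ≈ 0.844.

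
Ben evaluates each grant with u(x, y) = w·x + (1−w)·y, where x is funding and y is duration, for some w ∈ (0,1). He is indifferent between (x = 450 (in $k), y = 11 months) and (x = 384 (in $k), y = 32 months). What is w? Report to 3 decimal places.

Indifference: w·450 + (1−w)·11 = w·384 + (1−w)·32.
Rearranging, 66·w − 21·(1−w) = 0.
The marginal rate of substitution is 21/66, so w = 21/(66+21) = 0.241.

w = 0.241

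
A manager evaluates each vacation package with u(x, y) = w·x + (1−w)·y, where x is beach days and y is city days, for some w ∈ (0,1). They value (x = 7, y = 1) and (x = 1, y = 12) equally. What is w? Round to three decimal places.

u(7,1) = u(1,12) means w·7 + (1−w)·1 = w·1 + (1−w)·12.
w·(7−1) = (1−w)·(12−1), i.e. w·6 = (1−w)·11.
The marginal rate of substitution is 11/6, so w = 11/(6+11) = 0.647.

w = 0.647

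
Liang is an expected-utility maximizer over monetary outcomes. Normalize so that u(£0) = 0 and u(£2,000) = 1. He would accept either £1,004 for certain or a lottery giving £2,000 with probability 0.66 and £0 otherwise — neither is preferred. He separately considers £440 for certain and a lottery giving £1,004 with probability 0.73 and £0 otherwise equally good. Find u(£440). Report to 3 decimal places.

0.482

The first gamble pins u(£1,004): it must equal 0.66·1 + 0.34·0 = 0.66.
Then u(£440) = 0.73·u(£1,004) + 0.27·u(£0) = 0.73·0.66 + 0.27·0.00 = 0.4818.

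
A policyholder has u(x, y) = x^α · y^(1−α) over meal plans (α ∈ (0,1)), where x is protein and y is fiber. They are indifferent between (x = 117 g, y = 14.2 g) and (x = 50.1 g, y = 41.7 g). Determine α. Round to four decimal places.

The Cobb–Douglas utilities coincide, so 117^α·14.2^(1−α) = 50.1^α·41.7^(1−α).
Rearrange to (117/50.1)^α = (41.7/14.2)^(1−α) and take logs: α·0.8481529 = (1−α)·1.0772592.
Thus α·(1.9254121) = 1.0772592, so α = 1.0772592/1.9254121 ≈ 0.5595.

α ≈ 0.5595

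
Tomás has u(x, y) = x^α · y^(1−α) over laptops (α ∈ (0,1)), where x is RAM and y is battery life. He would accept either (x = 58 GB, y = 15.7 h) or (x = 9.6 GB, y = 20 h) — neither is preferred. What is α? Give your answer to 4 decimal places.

α ≈ 0.1186

The Cobb–Douglas utilities coincide, so 58^α·15.7^(1−α) = 9.6^α·20^(1−α).
Rearrange to (58/9.6)^α = (20/15.7)^(1−α) and take logs: α·1.7986799 = (1−α)·0.2420716.
So α/(1−α) = (0.2420716)/(1.7986799) = 0.1345829, and α = 0.1345829/1.1345829 ≈ 0.1186.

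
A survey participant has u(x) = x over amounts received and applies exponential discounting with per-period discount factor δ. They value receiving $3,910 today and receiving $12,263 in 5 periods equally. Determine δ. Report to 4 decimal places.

The payoff in 5 periods is discounted by δ^5, so u(3910) = δ^5·u(12263) and δ^5 = u(3910)/u(12263).
With u(x) = x: δ^5 = 3910/12263 = 0.31885.
Hence δ = (0.31885)^(1/5) = 0.795639.

δ ≈ 0.7956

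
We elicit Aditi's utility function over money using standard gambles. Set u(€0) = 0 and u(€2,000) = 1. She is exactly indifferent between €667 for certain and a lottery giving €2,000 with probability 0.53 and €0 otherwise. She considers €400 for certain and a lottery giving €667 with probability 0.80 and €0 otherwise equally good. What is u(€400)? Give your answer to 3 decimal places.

0.424

First, u(€667) = 0.53·u(€2,000) + 0.47·u(€0) = 0.53.
Then u(€400) = 0.80·u(€667) + 0.20·u(€0) = 0.80·0.53 + 0.20·0.00 = 0.4240.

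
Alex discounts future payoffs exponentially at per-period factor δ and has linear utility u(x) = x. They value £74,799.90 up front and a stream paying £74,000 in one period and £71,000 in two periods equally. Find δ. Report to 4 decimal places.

δ ≈ 0.6300

The stream is worth 74000δ + 71000δ² today, so 74000δ + 71000δ² = 74799.90.
Rearranged: 71000δ² + 74000δ − 74799.90 = 0.
δ = (−74000 + √(74000² + 4·71000·74799.90)) / (2·71000) = (−74000 + √26719171600.00) / 142000 ≈ 0.6300.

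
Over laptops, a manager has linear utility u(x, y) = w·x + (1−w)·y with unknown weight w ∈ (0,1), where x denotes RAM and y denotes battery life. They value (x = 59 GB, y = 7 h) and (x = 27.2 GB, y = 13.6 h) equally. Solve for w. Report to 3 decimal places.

w = 0.172

Equating utilities: w·59 + (1−w)·7 = w·27.2 + (1−w)·13.6.
Collecting terms: w·31.8 = (1−w)·6.6.
Hence w = 6.6/(31.8+6.6) = 6.6/38.4 = 0.172.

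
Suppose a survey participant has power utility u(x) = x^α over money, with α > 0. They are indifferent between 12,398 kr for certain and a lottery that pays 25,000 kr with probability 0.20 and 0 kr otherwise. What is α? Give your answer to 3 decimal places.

α ≈ 2.295

Since u(0) = 0, the lottery's EU is 0.20·25000^α.
Equating: 12398^α = 0.20·25000^α, i.e. 0.4959^α = 0.20.
Taking logs: α·ln(12398/25000) = ln(0.20), so α = -1.609438 / -0.701341 ≈ 2.295.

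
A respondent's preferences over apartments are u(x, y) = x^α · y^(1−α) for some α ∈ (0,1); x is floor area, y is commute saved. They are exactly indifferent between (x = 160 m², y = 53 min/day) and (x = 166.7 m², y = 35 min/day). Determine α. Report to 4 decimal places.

α ≈ 0.9100

The Cobb–Douglas utilities coincide, so 160^α·53^(1−α) = 166.7^α·35^(1−α).
Taking logs: α·ln 160 + (1−α)·ln 53 = α·ln 166.7 + (1−α)·ln 35, i.e. α·-0.0410220 = (1−α)·-0.4149439.
Thus α·(-0.4559659) = -0.4149439, so α = -0.4149439/-0.4559659 ≈ 0.9100.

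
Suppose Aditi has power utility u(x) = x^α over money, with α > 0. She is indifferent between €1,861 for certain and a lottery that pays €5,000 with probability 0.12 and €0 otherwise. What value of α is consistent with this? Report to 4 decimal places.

EU(lottery) = 0.12·5000^α + 0.88·0 = 0.12·5000^α.
Indifference: 1861^α = 0.12·5000^α, so (1861/5000)^α = 0.12.
α = ln(0.12) / ln(1861/5000) = -2.1202635/-0.9883239 ≈ 2.1453.

α ≈ 2.1453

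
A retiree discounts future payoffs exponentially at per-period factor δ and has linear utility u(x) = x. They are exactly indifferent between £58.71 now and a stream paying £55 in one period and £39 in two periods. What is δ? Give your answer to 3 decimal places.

Present value of the stream is 55·δ + 39·δ². Indifference gives 55δ + 39δ² = 58.71.
So 39δ² + 55δ − 58.71 = 0.
δ = (−55 + √(55² + 4·39·58.71)) / (2·39) = (−55 + √12183.76) / 78 ≈ 0.710.

δ ≈ 0.710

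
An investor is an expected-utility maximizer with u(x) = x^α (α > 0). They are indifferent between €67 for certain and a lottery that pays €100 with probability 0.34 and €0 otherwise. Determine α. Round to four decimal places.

EU(lottery) = 0.34·100^α + 0.66·0 = 0.34·100^α.
Indifference: 67^α = 0.34·100^α, so (67/100)^α = 0.34.
α = ln(0.34) / ln(67/100) = -1.0788097/-0.4004776 ≈ 2.6938.

α ≈ 2.6938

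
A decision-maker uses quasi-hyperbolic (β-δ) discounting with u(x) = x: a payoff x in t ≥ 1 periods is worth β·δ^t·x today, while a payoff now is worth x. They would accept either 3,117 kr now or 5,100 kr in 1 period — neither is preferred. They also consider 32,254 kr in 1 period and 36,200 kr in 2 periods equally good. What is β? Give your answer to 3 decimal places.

β ≈ 0.686

The second indifference involves only future payoffs, so β cancels: β·δ^1·32254 = β·δ^2·36200, giving δ = 32254/36200 = 0.89099.
Now use the now-vs-future pair: 3117 = β·δ·5100 gives β = 3117/(0.89099·5100) ≈ 0.686.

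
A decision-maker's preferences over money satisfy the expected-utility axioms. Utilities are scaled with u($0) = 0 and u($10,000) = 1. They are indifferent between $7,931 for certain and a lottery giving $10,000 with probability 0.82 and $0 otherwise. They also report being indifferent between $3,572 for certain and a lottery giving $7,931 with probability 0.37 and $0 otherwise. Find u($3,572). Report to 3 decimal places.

0.303

From the first indifference, u($7,931) = 0.82·u($10,000) + 0.18·u($0) = 0.82·1 + 0.18·0 = 0.82.
Chaining: u($3,572) = 0.37·0.82 + 0.63·0.00 = 0.3034.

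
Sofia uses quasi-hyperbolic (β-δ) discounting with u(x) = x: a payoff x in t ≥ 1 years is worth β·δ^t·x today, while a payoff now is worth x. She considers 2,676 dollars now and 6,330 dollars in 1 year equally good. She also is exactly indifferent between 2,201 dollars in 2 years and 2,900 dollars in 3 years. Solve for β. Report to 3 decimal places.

From the later pair, β·δ^2·2201 = β·δ^3·2900; dividing through, δ = 2201/2900 = 0.75897.
Now use the now-vs-future pair: 2676 = β·δ·6330 gives β = 2676/(0.75897·6330) ≈ 0.557.

β ≈ 0.557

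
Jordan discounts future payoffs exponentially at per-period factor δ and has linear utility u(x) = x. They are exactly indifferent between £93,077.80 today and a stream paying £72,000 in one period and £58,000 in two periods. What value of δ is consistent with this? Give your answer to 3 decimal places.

The stream is worth 72000δ + 58000δ² today, so 72000δ + 58000δ² = 93077.80.
Rearranged: 58000δ² + 72000δ − 93077.80 = 0.
δ = (−72000 + √(72000² + 4·58000·93077.80)) / (2·58000) = (−72000 + √26778049600.00) / 116000 ≈ 0.790.

δ ≈ 0.790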